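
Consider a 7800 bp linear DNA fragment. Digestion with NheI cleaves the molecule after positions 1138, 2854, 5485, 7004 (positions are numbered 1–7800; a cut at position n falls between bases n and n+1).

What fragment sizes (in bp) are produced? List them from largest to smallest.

Linear molecule, 4 cuts → 5 fragments:
  1138 − 0 = 1138 bp
  2854 − 1138 = 1716 bp
  5485 − 2854 = 2631 bp
  7004 − 5485 = 1519 bp
  7800 − 7004 = 796 bp
Sorted largest to smallest: 2631, 1716, 1519, 1138, 796 bp.

2631, 1716, 1519, 1138, 796 bp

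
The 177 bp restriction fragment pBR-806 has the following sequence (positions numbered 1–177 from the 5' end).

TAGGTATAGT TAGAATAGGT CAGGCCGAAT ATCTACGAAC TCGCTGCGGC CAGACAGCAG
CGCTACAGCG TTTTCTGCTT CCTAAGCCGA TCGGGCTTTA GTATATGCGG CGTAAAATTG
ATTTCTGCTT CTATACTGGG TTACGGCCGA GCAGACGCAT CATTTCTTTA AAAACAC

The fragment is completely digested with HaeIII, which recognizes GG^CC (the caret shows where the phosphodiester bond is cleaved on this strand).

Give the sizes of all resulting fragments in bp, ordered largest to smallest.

HaeIII sites (GGCC) start at positions 23, 48, 145.
HaeIII cuts after base 2 of each site, so after positions 24, 49, 146.
Linear molecule, 3 cuts → 4 fragments:
  1–24 → 24 bp
  25–49 → 25 bp
  50–146 → 97 bp
  147–177 → 31 bp
Sorted largest to smallest: 97, 31, 25, 24 bp.

97, 31, 25, 24 bp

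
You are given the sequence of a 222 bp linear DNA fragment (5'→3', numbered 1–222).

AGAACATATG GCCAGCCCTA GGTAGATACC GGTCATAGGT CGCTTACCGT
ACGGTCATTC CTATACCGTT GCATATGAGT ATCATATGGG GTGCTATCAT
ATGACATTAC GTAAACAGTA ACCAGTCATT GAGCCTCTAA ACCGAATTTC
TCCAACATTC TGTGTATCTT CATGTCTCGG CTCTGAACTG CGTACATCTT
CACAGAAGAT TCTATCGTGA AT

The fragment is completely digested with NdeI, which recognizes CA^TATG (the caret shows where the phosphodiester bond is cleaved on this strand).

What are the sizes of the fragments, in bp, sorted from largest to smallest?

NdeI sites (CATATG) start at positions 5, 72, 83, 98.
NdeI cuts after base 2 of each site, so after positions 6, 73, 84, 99.
Linear molecule, 4 cuts → 5 fragments:
  1–6 → 6 bp
  7–73 → 67 bp
  74–84 → 11 bp
  85–99 → 15 bp
  100–222 → 123 bp
Sorted largest to smallest: 123, 67, 15, 11, 6 bp.

123, 67, 15, 11, 6 bp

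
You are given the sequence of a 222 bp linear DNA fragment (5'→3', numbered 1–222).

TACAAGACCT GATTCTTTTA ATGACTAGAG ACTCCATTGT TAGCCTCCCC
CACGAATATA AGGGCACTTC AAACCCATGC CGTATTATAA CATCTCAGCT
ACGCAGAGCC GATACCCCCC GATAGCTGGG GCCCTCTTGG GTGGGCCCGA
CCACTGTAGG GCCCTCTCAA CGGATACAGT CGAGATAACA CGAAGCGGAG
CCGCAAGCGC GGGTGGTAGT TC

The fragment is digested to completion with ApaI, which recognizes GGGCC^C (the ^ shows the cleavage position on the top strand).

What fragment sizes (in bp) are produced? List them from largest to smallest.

ApaI sites (GGGCCC) start at positions 129, 143, 159.
ApaI cuts after base 5 of each site (before the last base), so after positions 133, 147, 163.
Linear molecule, 3 cuts → 4 fragments:
  1–133 → 133 bp
  134–147 → 14 bp
  148–163 → 16 bp
  164–222 → 59 bp
Sorted largest to smallest: 133, 59, 16, 14 bp.

133, 59, 16, 14 bp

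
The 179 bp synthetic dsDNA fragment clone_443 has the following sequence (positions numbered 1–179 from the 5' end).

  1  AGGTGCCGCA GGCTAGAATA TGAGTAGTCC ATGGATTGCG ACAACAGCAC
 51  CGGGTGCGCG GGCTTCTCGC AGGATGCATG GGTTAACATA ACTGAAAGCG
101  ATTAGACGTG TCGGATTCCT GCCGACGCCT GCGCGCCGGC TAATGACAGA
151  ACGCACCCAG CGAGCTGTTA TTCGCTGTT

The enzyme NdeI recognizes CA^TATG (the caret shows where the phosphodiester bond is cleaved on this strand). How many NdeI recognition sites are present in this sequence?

No occurrence of CATATG is present in the sequence.
NdeI does not cut: 0 sites.

0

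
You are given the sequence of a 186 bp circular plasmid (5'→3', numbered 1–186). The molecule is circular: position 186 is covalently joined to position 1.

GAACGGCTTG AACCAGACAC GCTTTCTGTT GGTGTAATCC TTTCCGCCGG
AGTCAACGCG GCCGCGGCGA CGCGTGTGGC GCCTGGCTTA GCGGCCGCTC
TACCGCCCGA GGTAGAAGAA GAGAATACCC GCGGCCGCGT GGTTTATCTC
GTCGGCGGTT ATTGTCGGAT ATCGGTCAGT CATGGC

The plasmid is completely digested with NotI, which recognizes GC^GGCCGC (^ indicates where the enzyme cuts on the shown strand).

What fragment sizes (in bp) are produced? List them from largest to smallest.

113, 40, 33 bp

NotI sites (GCGGCCGC) start at positions 58, 91, 131.
NotI cuts after base 2 of each site, so after positions 59, 92, 132.
Circular molecule, 3 cuts → 3 fragments:
  60–92 → 33 bp
  93–132 → 40 bp
  133–186 then 1–59 → 54 + 59 = 113 bp
Sorted largest to smallest: 113, 40, 33 bp.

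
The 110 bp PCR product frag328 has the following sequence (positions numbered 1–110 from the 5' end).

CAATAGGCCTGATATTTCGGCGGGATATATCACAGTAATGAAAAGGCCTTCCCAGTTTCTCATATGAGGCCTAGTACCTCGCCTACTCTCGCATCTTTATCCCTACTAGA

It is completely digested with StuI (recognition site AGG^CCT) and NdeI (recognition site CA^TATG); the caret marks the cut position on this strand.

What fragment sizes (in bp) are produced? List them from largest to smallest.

41, 39, 16, 7, 7 bp

StuI sites (AGGCCT) start at positions 5, 44, 67.
StuI cuts after base 3 of each site, so after positions 7, 46, 69.
The NdeI site (CATATG) starts at position 61.
NdeI cuts after base 2 of each site, so after position 62.
Combined cut positions: 7, 46, 62, 69.
Linear molecule, 4 cuts → 5 fragments:
  1–7 → 7 bp
  8–46 → 39 bp
  47–62 → 16 bp
  63–69 → 7 bp
  70–110 → 41 bp
Sorted largest to smallest: 41, 39, 16, 7, 7 bp.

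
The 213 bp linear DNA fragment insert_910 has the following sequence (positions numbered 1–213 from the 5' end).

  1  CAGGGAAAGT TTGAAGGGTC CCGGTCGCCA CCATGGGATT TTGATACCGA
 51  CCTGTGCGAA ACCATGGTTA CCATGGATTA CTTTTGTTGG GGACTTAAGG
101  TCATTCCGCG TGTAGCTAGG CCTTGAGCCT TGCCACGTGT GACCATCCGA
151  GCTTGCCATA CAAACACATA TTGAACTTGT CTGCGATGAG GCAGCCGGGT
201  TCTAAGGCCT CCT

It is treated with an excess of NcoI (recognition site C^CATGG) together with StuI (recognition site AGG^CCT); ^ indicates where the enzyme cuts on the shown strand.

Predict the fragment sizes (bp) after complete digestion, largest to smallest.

87, 49, 31, 31, 9, 6 bp

NcoI sites (CCATGG) start at positions 31, 62, 71.
NcoI cuts after the first base of each site, so after positions 31, 62, 71.
StuI sites (AGGCCT) start at positions 118, 205.
StuI cuts after base 3 of each site, so after positions 120, 207.
Combined cut positions: 31, 62, 71, 120, 207.
Linear molecule, 5 cuts → 6 fragments:
  1–31 → 31 bp
  32–62 → 31 bp
  63–71 → 9 bp
  72–120 → 49 bp
  121–207 → 87 bp
  208–213 → 6 bp
Sorted largest to smallest: 87, 49, 31, 31, 9, 6 bp.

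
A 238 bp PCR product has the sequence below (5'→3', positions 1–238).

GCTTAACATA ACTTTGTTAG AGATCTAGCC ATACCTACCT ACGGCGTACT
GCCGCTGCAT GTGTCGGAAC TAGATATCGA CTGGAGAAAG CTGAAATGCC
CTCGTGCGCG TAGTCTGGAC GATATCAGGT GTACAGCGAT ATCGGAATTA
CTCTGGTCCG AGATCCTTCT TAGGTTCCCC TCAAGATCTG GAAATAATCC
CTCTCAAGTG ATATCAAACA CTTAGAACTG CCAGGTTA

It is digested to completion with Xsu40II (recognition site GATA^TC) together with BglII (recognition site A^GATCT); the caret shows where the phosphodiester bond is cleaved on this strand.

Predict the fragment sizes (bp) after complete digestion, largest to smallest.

55, 48, 43, 29, 25, 21, 17 bp

Xsu40II sites (GATATC) start at positions 73, 121, 138, 210.
Xsu40II cuts after base 4 of each site, so after positions 76, 124, 141, 213.
BglII sites (AGATCT) start at positions 21, 184.
BglII cuts after the first base of each site, so after positions 21, 184.
Combined cut positions: 21, 76, 124, 141, 184, 213.
Linear molecule, 6 cuts → 7 fragments:
  1–21 → 21 bp
  22–76 → 55 bp
  77–124 → 48 bp
  125–141 → 17 bp
  142–184 → 43 bp
  185–213 → 29 bp
  214–238 → 25 bp
Sorted largest to smallest: 55, 48, 43, 29, 25, 21, 17 bp.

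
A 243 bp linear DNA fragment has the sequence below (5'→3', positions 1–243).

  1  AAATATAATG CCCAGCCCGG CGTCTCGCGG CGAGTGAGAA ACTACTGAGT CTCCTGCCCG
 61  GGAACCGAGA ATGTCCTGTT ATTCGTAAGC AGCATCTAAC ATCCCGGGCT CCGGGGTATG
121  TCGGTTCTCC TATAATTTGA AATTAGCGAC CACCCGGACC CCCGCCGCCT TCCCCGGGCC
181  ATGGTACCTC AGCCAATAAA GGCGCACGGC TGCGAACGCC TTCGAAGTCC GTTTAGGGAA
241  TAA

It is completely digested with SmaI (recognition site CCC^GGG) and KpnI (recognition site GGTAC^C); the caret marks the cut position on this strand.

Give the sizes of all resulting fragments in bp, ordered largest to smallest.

SmaI sites (CCCGGG) start at positions 57, 103, 173.
SmaI cuts after base 3 of each site, so after positions 59, 105, 175.
The KpnI site (GGTACC) starts at position 183.
KpnI cuts after base 5 of each site (before the last base), so after position 187.
Combined cut positions: 59, 105, 175, 187.
Linear molecule, 4 cuts → 5 fragments:
  1–59 → 59 bp
  60–105 → 46 bp
  106–175 → 70 bp
  176–187 → 12 bp
  188–243 → 56 bp
Sorted largest to smallest: 70, 59, 56, 46, 12 bp.

70, 59, 56, 46, 12 bp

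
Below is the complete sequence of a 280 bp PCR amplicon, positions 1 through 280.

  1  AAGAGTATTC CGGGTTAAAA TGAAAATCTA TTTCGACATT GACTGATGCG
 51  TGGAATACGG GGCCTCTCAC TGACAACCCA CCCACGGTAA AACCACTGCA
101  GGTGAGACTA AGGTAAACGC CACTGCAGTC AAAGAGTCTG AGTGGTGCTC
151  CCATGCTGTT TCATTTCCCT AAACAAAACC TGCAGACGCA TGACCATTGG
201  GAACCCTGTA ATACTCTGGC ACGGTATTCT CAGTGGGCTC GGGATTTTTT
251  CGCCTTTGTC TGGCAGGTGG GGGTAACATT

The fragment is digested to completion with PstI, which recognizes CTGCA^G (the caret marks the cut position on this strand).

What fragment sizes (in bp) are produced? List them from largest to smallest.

PstI sites (CTGCAG) start at positions 96, 123, 180.
PstI cuts after base 5 of each site (before the last base), so after positions 100, 127, 184.
Linear molecule, 3 cuts → 4 fragments:
  1–100 → 100 bp
  101–127 → 27 bp
  128–184 → 57 bp
  185–280 → 96 bp
Sorted largest to smallest: 100, 96, 57, 27 bp.

100, 96, 57, 27 bp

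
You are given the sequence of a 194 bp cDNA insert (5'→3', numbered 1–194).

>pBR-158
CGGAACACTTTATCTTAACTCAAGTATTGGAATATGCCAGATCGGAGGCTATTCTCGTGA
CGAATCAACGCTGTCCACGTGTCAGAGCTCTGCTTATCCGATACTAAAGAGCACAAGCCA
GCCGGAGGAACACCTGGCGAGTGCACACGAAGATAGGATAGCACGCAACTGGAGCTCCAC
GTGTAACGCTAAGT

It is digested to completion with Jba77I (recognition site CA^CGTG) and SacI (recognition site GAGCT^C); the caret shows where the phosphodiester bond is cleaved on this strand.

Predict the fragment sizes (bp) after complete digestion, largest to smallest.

Jba77I sites (CACGTG) start at positions 76, 178.
Jba77I cuts after base 2 of each site, so after positions 77, 179.
SacI sites (GAGCTC) start at positions 85, 172.
SacI cuts after base 5 of each site (before the last base), so after positions 89, 176.
Combined cut positions: 77, 89, 176, 179.
Linear molecule, 4 cuts → 5 fragments:
  1–77 → 77 bp
  78–89 → 12 bp
  90–176 → 87 bp
  177–179 → 3 bp
  180–194 → 15 bp
Sorted largest to smallest: 87, 77, 15, 12, 3 bp.

87, 77, 15, 12, 3 bp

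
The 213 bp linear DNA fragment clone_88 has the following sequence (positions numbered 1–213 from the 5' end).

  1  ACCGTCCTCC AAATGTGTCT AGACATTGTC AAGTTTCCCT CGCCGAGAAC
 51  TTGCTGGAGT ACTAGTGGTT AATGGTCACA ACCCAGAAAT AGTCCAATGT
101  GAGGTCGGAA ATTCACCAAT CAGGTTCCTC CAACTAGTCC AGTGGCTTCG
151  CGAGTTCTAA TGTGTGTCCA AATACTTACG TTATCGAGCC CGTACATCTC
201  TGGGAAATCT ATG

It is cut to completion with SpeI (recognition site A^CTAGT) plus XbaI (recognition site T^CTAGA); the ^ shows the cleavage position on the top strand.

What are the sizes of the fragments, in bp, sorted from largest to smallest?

SpeI sites (ACTAGT) start at positions 61, 133.
SpeI cuts after the first base of each site, so after positions 61, 133.
The XbaI site (TCTAGA) starts at position 18.
XbaI cuts after the first base of each site, so after position 18.
Combined cut positions: 18, 61, 133.
Linear molecule, 3 cuts → 4 fragments:
  1–18 → 18 bp
  19–61 → 43 bp
  62–133 → 72 bp
  134–213 → 80 bp
Sorted largest to smallest: 80, 72, 43, 18 bp.

80, 72, 43, 18 bp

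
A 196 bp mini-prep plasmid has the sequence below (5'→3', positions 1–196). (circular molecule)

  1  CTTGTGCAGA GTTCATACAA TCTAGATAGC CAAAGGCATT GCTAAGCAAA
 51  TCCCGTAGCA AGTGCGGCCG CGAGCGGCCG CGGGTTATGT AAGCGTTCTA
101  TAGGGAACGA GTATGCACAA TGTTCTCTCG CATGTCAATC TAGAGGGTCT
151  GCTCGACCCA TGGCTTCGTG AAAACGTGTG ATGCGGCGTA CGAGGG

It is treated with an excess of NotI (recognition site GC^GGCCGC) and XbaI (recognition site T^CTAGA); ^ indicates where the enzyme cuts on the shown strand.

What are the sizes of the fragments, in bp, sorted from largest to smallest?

NotI sites (GCGGCCGC) start at positions 64, 74.
NotI cuts after base 2 of each site, so after positions 65, 75.
XbaI sites (TCTAGA) start at positions 21, 139.
XbaI cuts after the first base of each site, so after positions 21, 139.
Combined cut positions: 21, 65, 75, 139.
Circular molecule, 4 cuts → 4 fragments:
  22–65 → 44 bp
  66–75 → 10 bp
  76–139 → 64 bp
  140–196 then 1–21 → 57 + 21 = 78 bp
Sorted largest to smallest: 78, 64, 44, 10 bp.

78, 64, 44, 10 bp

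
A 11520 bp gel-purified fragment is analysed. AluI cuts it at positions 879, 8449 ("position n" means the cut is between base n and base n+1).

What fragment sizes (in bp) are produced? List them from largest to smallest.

Linear molecule, 2 cuts → 3 fragments:
  879 − 0 = 879 bp
  8449 − 879 = 7570 bp
  11520 − 8449 = 3071 bp
Sorted largest to smallest: 7570, 3071, 879 bp.

7570, 3071, 879 bp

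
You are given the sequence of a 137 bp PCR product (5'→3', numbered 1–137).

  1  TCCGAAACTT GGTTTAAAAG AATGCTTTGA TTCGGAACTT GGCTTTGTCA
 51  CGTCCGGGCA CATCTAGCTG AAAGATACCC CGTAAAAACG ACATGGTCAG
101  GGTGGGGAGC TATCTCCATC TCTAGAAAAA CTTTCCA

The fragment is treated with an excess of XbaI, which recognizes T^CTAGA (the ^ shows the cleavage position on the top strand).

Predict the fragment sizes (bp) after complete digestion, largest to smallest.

The XbaI site (TCTAGA) starts at position 121.
XbaI cuts after the first base of each site, so after position 121.
Linear molecule, 1 cut → 2 fragments:
  1–121 → 121 bp
  122–137 → 16 bp
Sorted largest to smallest: 121, 16 bp.

121, 16 bp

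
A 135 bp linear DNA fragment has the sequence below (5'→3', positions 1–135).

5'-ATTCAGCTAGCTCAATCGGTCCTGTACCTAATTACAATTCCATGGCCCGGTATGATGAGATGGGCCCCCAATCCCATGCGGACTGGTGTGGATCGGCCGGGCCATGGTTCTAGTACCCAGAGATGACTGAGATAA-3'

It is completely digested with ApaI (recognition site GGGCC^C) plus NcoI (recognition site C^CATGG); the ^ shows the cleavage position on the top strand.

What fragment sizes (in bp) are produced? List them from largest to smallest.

40, 36, 33, 26 bp

The ApaI site (GGGCCC) starts at position 62.
ApaI cuts after base 5 of each site (before the last base), so after position 66.
NcoI sites (CCATGG) start at positions 40, 102.
NcoI cuts after the first base of each site, so after positions 40, 102.
Combined cut positions: 40, 66, 102.
Linear molecule, 3 cuts → 4 fragments:
  1–40 → 40 bp
  41–66 → 26 bp
  67–102 → 36 bp
  103–135 → 33 bp
Sorted largest to smallest: 40, 36, 33, 26 bp.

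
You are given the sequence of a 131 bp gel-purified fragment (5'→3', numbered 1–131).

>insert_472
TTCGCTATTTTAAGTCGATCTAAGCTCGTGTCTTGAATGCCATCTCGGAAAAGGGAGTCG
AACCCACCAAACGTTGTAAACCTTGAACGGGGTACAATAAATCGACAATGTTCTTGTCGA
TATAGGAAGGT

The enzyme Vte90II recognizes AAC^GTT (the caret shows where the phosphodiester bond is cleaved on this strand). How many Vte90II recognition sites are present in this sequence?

AACGTT occurs starting at position 70.
Vte90II cuts at 1 site.

1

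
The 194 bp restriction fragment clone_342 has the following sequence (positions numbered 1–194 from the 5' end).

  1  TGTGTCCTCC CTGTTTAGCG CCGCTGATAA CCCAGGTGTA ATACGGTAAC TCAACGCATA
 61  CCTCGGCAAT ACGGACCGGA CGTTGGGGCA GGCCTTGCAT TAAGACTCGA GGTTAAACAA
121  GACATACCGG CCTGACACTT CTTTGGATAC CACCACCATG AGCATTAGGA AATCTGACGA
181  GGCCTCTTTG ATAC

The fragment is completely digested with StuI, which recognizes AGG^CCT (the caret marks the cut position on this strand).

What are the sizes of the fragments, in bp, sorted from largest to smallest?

92, 90, 12 bp

StuI sites (AGGCCT) start at positions 90, 180.
StuI cuts after base 3 of each site, so after positions 92, 182.
Linear molecule, 2 cuts → 3 fragments:
  1–92 → 92 bp
  93–182 → 90 bp
  183–194 → 12 bp
Sorted largest to smallest: 92, 90, 12 bp.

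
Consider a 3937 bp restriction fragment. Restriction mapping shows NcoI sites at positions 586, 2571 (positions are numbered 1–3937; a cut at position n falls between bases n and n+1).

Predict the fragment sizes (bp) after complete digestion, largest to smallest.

1985, 1366, 586 bp

Linear molecule, 2 cuts → 3 fragments:
  586 − 0 = 586 bp
  2571 − 586 = 1985 bp
  3937 − 2571 = 1366 bp
Sorted largest to smallest: 1985, 1366, 586 bp.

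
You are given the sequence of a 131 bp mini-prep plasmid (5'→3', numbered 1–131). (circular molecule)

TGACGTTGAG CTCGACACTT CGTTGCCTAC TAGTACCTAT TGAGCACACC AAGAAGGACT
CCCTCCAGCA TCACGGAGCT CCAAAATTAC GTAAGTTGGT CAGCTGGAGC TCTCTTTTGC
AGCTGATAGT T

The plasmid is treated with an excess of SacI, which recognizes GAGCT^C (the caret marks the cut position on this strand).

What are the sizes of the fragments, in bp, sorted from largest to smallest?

68, 32, 31 bp

SacI sites (GAGCTC) start at positions 8, 76, 107.
SacI cuts after base 5 of each site (before the last base), so after positions 12, 80, 111.
Circular molecule, 3 cuts → 3 fragments:
  13–80 → 68 bp
  81–111 → 31 bp
  112–131 then 1–12 → 20 + 12 = 32 bp
Sorted largest to smallest: 68, 32, 31 bp.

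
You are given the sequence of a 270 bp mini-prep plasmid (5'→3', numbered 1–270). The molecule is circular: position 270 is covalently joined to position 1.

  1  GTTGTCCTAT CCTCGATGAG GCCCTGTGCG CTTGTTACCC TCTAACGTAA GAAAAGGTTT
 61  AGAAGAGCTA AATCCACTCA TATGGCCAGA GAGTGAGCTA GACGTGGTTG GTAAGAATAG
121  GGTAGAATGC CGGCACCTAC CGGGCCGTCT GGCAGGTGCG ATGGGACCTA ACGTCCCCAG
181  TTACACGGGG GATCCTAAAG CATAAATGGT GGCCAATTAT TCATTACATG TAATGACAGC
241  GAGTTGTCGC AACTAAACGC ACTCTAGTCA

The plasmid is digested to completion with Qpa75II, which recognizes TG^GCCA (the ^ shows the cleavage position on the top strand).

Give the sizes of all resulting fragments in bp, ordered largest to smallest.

Qpa75II sites (TGGCCA) start at positions 83, 210.
Qpa75II cuts after base 2 of each site, so after positions 84, 211.
Circular molecule, 2 cuts → 2 fragments:
  85–211 → 127 bp
  212–270 then 1–84 → 59 + 84 = 143 bp
Sorted largest to smallest: 143, 127 bp.

143, 127 bp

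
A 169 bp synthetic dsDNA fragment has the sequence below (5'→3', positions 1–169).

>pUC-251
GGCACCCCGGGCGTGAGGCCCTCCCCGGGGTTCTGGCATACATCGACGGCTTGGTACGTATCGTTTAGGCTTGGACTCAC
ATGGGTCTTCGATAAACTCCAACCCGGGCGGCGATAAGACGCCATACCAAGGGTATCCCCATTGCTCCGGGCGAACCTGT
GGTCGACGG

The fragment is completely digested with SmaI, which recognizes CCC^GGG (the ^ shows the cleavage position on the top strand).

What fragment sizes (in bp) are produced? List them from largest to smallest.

SmaI sites (CCCGGG) start at positions 6, 24, 103.
SmaI cuts after base 3 of each site, so after positions 8, 26, 105.
Linear molecule, 3 cuts → 4 fragments:
  1–8 → 8 bp
  9–26 → 18 bp
  27–105 → 79 bp
  106–169 → 64 bp
Sorted largest to smallest: 79, 64, 18, 8 bp.

79, 64, 18, 8 bp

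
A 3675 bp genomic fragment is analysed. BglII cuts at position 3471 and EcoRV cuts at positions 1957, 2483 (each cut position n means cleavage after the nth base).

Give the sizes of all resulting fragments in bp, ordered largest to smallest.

Combined cut positions (sorted): 1957, 2483, 3471.
Linear molecule, 3 cuts → 4 fragments:
  1957 − 0 = 1957 bp
  2483 − 1957 = 526 bp
  3471 − 2483 = 988 bp
  3675 − 3471 = 204 bp
Sorted largest to smallest: 1957, 988, 526, 204 bp.

1957, 988, 526, 204 bp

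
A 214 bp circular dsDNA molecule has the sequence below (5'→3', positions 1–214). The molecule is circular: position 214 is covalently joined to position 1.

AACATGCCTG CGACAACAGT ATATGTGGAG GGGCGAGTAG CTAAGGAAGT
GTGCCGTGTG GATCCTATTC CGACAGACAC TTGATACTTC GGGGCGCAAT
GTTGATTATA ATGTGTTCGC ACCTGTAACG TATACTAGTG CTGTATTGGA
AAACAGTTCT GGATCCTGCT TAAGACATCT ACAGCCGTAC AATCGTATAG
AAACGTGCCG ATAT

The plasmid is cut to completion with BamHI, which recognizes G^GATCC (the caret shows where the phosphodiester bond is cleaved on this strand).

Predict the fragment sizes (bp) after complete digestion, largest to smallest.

113, 101 bp

BamHI sites (GGATCC) start at positions 60, 161.
BamHI cuts after the first base of each site, so after positions 60, 161.
Circular molecule, 2 cuts → 2 fragments:
  61–161 → 101 bp
  162–214 then 1–60 → 53 + 60 = 113 bp
Sorted largest to smallest: 113, 101 bp.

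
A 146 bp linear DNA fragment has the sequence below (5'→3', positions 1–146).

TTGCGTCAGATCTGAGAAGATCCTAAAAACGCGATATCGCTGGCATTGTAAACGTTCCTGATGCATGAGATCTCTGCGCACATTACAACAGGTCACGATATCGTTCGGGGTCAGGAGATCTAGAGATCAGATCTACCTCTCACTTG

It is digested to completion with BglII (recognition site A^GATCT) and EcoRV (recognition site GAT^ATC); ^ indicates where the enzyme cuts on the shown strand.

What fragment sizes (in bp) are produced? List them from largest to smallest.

BglII sites (AGATCT) start at positions 8, 68, 116, 129.
BglII cuts after the first base of each site, so after positions 8, 68, 116, 129.
EcoRV sites (GATATC) start at positions 33, 97.
EcoRV cuts after base 3 of each site, so after positions 35, 99.
Combined cut positions: 8, 35, 68, 99, 116, 129.
Linear molecule, 6 cuts → 7 fragments:
  1–8 → 8 bp
  9–35 → 27 bp
  36–68 → 33 bp
  69–99 → 31 bp
  100–116 → 17 bp
  117–129 → 13 bp
  130–146 → 17 bp
Sorted largest to smallest: 33, 31, 27, 17, 17, 13, 8 bp.

33, 31, 27, 17, 17, 13, 8 bp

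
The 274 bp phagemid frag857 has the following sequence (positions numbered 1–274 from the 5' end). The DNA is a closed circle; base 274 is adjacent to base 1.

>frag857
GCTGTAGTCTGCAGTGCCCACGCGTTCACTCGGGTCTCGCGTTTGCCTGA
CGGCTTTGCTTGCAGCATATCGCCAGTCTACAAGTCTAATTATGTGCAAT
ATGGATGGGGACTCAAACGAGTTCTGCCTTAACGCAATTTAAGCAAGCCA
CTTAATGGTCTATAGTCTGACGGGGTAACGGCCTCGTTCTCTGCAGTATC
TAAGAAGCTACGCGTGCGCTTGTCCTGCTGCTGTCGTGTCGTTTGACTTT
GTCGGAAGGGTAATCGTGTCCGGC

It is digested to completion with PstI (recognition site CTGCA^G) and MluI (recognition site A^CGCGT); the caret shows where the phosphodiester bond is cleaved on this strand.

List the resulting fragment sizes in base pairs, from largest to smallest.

PstI sites (CTGCAG) start at positions 9, 191.
PstI cuts after base 5 of each site (before the last base), so after positions 13, 195.
MluI sites (ACGCGT) start at positions 20, 210.
MluI cuts after the first base of each site, so after positions 20, 210.
Combined cut positions: 13, 20, 195, 210.
Circular molecule, 4 cuts → 4 fragments:
  14–20 → 7 bp
  21–195 → 175 bp
  196–210 → 15 bp
  211–274 then 1–13 → 64 + 13 = 77 bp
Sorted largest to smallest: 175, 77, 15, 7 bp.

175, 77, 15, 7 bp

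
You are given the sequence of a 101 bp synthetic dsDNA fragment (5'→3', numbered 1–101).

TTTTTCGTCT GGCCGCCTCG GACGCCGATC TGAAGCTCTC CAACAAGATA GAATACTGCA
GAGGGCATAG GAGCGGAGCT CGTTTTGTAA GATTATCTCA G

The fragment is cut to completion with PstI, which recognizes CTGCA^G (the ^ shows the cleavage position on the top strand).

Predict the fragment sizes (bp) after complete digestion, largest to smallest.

The PstI site (CTGCAG) starts at position 56.
PstI cuts after base 5 of each site (before the last base), so after position 60.
Linear molecule, 1 cut → 2 fragments:
  1–60 → 60 bp
  61–101 → 41 bp
Sorted largest to smallest: 60, 41 bp.

60, 41 bp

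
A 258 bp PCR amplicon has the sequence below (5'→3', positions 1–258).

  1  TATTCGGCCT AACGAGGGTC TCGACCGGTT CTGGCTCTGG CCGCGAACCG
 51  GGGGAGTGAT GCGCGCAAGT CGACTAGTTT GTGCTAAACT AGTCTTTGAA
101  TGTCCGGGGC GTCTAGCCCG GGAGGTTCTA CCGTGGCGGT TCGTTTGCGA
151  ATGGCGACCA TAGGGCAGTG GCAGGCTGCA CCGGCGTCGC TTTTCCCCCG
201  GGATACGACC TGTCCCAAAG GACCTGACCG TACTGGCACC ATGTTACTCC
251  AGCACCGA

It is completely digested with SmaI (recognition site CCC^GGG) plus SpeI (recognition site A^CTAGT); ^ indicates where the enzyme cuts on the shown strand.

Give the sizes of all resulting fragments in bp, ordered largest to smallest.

80, 73, 59, 31, 15 bp

SmaI sites (CCCGGG) start at positions 117, 197.
SmaI cuts after base 3 of each site, so after positions 119, 199.
SpeI sites (ACTAGT) start at positions 73, 88.
SpeI cuts after the first base of each site, so after positions 73, 88.
Combined cut positions: 73, 88, 119, 199.
Linear molecule, 4 cuts → 5 fragments:
  1–73 → 73 bp
  74–88 → 15 bp
  89–119 → 31 bp
  120–199 → 80 bp
  200–258 → 59 bp
Sorted largest to smallest: 80, 73, 59, 31, 15 bp.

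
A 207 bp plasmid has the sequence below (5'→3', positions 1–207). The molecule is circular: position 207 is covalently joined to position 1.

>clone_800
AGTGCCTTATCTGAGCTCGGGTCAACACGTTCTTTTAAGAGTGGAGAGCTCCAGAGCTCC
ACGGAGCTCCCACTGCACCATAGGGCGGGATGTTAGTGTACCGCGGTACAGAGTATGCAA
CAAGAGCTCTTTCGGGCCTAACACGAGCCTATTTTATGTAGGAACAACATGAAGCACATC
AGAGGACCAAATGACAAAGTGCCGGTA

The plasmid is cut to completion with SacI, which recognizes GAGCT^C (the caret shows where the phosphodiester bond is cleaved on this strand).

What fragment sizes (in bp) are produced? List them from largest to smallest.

96, 60, 33, 10, 8 bp

SacI sites (GAGCTC) start at positions 13, 46, 54, 64, 124.
SacI cuts after base 5 of each site (before the last base), so after positions 17, 50, 58, 68, 128.
Circular molecule, 5 cuts → 5 fragments:
  18–50 → 33 bp
  51–58 → 8 bp
  59–68 → 10 bp
  69–128 → 60 bp
  129–207 then 1–17 → 79 + 17 = 96 bp
Sorted largest to smallest: 96, 60, 33, 10, 8 bp.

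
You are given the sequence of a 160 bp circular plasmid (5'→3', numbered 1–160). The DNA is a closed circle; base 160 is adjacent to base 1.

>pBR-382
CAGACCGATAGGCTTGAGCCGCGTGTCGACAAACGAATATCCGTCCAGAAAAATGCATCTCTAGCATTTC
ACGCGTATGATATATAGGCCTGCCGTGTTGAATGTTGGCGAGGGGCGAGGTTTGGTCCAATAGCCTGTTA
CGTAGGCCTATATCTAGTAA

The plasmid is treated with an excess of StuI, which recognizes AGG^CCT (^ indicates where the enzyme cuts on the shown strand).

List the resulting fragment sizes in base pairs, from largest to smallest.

102, 58 bp

StuI sites (AGGCCT) start at positions 86, 144.
StuI cuts after base 3 of each site, so after positions 88, 146.
Circular molecule, 2 cuts → 2 fragments:
  89–146 → 58 bp
  147–160 then 1–88 → 14 + 88 = 102 bp
Sorted largest to smallest: 102, 58 bp.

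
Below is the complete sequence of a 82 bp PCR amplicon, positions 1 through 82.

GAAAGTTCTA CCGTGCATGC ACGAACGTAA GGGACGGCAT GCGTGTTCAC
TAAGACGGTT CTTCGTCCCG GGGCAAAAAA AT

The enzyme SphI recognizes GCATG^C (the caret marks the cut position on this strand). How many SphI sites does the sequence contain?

GCATGC occurs starting at positions 15, 37.
SphI cuts at 2 sites.

2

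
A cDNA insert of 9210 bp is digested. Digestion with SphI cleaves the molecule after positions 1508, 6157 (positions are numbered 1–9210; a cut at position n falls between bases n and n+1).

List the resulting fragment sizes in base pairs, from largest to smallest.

4649, 3053, 1508 bp

Linear molecule, 2 cuts → 3 fragments:
  1508 − 0 = 1508 bp
  6157 − 1508 = 4649 bp
  9210 − 6157 = 3053 bp
Sorted largest to smallest: 4649, 3053, 1508 bp.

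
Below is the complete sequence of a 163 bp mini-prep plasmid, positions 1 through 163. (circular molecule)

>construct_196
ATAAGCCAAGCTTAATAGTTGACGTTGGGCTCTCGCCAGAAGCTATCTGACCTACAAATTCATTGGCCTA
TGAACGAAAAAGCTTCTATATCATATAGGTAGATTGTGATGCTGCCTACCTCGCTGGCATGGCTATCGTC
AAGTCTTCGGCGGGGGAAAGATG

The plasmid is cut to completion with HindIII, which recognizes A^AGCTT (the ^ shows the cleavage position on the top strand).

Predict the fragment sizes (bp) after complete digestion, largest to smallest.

HindIII sites (AAGCTT) start at positions 8, 80.
HindIII cuts after the first base of each site, so after positions 8, 80.
Circular molecule, 2 cuts → 2 fragments:
  9–80 → 72 bp
  81–163 then 1–8 → 83 + 8 = 91 bp
Sorted largest to smallest: 91, 72 bp.

91, 72 bp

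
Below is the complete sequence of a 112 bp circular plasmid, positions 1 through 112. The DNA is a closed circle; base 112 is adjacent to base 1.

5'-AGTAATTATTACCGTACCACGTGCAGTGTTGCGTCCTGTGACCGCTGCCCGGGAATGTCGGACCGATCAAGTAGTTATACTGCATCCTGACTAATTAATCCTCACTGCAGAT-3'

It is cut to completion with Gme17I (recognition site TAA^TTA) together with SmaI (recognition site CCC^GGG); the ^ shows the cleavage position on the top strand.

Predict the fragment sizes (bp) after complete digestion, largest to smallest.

45, 44, 23 bp

Gme17I sites (TAATTA) start at positions 3, 92.
Gme17I cuts after base 3 of each site, so after positions 5, 94.
The SmaI site (CCCGGG) starts at position 48.
SmaI cuts after base 3 of each site, so after position 50.
Combined cut positions: 5, 50, 94.
Circular molecule, 3 cuts → 3 fragments:
  6–50 → 45 bp
  51–94 → 44 bp
  95–112 then 1–5 → 18 + 5 = 23 bp
Sorted largest to smallest: 45, 44, 23 bp.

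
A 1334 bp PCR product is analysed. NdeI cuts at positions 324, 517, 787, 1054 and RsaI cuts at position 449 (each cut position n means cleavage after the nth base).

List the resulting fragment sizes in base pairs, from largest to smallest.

324, 280, 270, 267, 125, 68 bp

Combined cut positions (sorted): 324, 449, 517, 787, 1054.
Linear molecule, 5 cuts → 6 fragments:
  324 − 0 = 324 bp
  449 − 324 = 125 bp
  517 − 449 = 68 bp
  787 − 517 = 270 bp
  1054 − 787 = 267 bp
  1334 − 1054 = 280 bp
Sorted largest to smallest: 324, 280, 270, 267, 125, 68 bp.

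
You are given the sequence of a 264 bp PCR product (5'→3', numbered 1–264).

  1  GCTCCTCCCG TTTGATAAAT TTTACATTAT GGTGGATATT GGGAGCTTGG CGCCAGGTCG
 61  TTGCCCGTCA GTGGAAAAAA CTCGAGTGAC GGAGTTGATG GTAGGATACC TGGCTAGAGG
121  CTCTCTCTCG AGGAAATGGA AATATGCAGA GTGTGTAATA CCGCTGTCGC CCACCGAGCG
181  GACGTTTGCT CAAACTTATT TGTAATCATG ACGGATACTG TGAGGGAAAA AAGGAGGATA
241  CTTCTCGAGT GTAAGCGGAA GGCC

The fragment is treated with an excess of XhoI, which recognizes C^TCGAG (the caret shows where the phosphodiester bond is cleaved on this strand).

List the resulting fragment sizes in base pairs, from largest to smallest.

XhoI sites (CTCGAG) start at positions 81, 127, 244.
XhoI cuts after the first base of each site, so after positions 81, 127, 244.
Linear molecule, 3 cuts → 4 fragments:
  1–81 → 81 bp
  82–127 → 46 bp
  128–244 → 117 bp
  245–264 → 20 bp
Sorted largest to smallest: 117, 81, 46, 20 bp.

117, 81, 46, 20 bp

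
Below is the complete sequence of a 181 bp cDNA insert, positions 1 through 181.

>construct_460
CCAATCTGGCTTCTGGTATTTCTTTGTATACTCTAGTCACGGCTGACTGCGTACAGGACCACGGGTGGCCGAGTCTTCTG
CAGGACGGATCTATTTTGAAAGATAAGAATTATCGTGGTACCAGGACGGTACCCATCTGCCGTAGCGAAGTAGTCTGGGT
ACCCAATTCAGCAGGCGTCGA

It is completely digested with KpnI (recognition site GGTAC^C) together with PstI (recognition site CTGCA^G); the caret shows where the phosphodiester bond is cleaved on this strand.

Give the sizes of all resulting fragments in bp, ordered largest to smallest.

82, 39, 30, 19, 11 bp

KpnI sites (GGTACC) start at positions 117, 128, 158.
KpnI cuts after base 5 of each site (before the last base), so after positions 121, 132, 162.
The PstI site (CTGCAG) starts at position 78.
PstI cuts after base 5 of each site (before the last base), so after position 82.
Combined cut positions: 82, 121, 132, 162.
Linear molecule, 4 cuts → 5 fragments:
  1–82 → 82 bp
  83–121 → 39 bp
  122–132 → 11 bp
  133–162 → 30 bp
  163–181 → 19 bp
Sorted largest to smallest: 82, 39, 30, 19, 11 bp.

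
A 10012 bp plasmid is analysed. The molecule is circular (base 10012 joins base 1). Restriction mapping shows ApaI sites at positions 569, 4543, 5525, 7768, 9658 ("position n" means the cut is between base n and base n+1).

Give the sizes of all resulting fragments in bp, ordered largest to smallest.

3974, 2243, 1890, 982, 923 bp

Circular molecule, 5 cuts → 5 fragments:
  4543 − 569 = 3974 bp
  5525 − 4543 = 982 bp
  7768 − 5525 = 2243 bp
  9658 − 7768 = 1890 bp
  wrap: 10012 − 9658 + 569 = 923 bp
Sorted largest to smallest: 3974, 2243, 1890, 982, 923 bp.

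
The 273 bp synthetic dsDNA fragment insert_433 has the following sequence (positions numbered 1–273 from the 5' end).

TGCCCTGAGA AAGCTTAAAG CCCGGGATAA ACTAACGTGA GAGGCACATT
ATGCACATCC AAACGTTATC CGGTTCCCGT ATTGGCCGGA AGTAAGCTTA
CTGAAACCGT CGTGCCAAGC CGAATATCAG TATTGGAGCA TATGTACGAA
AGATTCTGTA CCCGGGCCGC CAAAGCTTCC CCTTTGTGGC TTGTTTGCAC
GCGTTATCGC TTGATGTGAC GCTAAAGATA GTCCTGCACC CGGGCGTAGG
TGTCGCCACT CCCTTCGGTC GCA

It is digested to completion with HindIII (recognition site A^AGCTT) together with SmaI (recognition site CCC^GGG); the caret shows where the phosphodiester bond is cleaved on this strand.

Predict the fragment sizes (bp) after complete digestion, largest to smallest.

71, 69, 68, 32, 12, 11, 10 bp

HindIII sites (AAGCTT) start at positions 11, 94, 173.
HindIII cuts after the first base of each site, so after positions 11, 94, 173.
SmaI sites (CCCGGG) start at positions 21, 161, 239.
SmaI cuts after base 3 of each site, so after positions 23, 163, 241.
Combined cut positions: 11, 23, 94, 163, 173, 241.
Linear molecule, 6 cuts → 7 fragments:
  1–11 → 11 bp
  12–23 → 12 bp
  24–94 → 71 bp
  95–163 → 69 bp
  164–173 → 10 bp
  174–241 → 68 bp
  242–273 → 32 bp
Sorted largest to smallest: 71, 69, 68, 32, 12, 11, 10 bp.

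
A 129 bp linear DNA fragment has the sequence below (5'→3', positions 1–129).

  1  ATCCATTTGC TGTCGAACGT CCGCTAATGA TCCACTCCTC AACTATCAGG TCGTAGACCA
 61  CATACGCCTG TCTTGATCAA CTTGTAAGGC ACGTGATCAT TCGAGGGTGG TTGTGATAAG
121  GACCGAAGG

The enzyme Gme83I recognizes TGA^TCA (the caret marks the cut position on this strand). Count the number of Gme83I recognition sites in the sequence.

TGATCA occurs starting at positions 74, 94.
Gme83I cuts at 2 sites.

2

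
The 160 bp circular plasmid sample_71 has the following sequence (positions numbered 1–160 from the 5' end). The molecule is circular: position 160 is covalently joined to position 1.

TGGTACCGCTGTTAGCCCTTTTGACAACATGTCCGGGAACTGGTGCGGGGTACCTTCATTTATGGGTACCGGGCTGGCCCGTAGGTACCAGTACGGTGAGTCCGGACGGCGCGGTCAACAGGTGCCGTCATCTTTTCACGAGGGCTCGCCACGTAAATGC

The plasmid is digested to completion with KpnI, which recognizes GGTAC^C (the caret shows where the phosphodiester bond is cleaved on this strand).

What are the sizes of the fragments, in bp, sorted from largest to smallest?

78, 47, 19, 16 bp

KpnI sites (GGTACC) start at positions 2, 49, 65, 84.
KpnI cuts after base 5 of each site (before the last base), so after positions 6, 53, 69, 88.
Circular molecule, 4 cuts → 4 fragments:
  7–53 → 47 bp
  54–69 → 16 bp
  70–88 → 19 bp
  89–160 then 1–6 → 72 + 6 = 78 bp
Sorted largest to smallest: 78, 47, 19, 16 bp.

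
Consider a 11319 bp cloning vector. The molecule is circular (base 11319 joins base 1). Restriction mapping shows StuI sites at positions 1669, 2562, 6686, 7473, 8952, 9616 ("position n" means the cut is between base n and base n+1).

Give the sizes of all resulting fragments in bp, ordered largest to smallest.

Circular molecule, 6 cuts → 6 fragments:
  2562 − 1669 = 893 bp
  6686 − 2562 = 4124 bp
  7473 − 6686 = 787 bp
  8952 − 7473 = 1479 bp
  9616 − 8952 = 664 bp
  wrap: 11319 − 9616 + 1669 = 3372 bp
Sorted largest to smallest: 4124, 3372, 1479, 893, 787, 664 bp.

4124, 3372, 1479, 893, 787, 664 bp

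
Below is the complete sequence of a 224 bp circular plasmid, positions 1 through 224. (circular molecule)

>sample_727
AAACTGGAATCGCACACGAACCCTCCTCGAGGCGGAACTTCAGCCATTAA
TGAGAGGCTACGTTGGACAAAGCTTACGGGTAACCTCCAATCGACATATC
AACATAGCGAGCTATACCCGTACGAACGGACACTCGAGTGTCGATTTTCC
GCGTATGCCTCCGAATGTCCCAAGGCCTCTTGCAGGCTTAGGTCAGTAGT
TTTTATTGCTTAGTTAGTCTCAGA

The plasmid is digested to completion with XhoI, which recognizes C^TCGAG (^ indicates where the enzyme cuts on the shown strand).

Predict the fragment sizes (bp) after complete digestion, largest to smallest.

117, 107 bp

XhoI sites (CTCGAG) start at positions 26, 133.
XhoI cuts after the first base of each site, so after positions 26, 133.
Circular molecule, 2 cuts → 2 fragments:
  27–133 → 107 bp
  134–224 then 1–26 → 91 + 26 = 117 bp
Sorted largest to smallest: 117, 107 bp.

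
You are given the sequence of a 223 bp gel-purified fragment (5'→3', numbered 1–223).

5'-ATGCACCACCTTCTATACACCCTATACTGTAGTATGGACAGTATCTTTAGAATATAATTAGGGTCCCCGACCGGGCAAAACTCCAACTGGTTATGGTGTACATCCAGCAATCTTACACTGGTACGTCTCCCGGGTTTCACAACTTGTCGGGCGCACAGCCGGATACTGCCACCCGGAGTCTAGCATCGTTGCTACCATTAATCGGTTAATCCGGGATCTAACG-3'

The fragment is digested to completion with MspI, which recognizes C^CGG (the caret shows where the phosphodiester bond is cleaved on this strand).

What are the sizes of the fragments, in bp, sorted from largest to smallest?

MspI sites (CCGG) start at positions 71, 130, 159, 173, 211.
MspI cuts after the first base of each site, so after positions 71, 130, 159, 173, 211.
Linear molecule, 5 cuts → 6 fragments:
  1–71 → 71 bp
  72–130 → 59 bp
  131–159 → 29 bp
  160–173 → 14 bp
  174–211 → 38 bp
  212–223 → 12 bp
Sorted largest to smallest: 71, 59, 38, 29, 14, 12 bp.

71, 59, 38, 29, 14, 12 bp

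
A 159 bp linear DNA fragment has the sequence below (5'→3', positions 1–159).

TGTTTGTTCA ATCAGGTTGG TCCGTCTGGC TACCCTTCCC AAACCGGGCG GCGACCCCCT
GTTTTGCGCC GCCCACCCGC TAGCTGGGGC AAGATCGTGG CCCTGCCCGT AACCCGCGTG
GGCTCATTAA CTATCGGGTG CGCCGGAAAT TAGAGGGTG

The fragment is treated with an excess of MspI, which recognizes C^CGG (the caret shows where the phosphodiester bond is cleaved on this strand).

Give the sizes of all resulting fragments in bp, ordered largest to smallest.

99, 44, 16 bp

MspI sites (CCGG) start at positions 44, 143.
MspI cuts after the first base of each site, so after positions 44, 143.
Linear molecule, 2 cuts → 3 fragments:
  1–44 → 44 bp
  45–143 → 99 bp
  144–159 → 16 bp
Sorted largest to smallest: 99, 44, 16 bp.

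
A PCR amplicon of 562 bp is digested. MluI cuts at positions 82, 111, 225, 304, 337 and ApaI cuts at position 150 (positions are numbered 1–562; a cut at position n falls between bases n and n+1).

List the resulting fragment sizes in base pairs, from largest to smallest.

225, 82, 79, 75, 39, 33, 29 bp

Combined cut positions (sorted): 82, 111, 150, 225, 304, 337.
Linear molecule, 6 cuts → 7 fragments:
  82 − 0 = 82 bp
  111 − 82 = 29 bp
  150 − 111 = 39 bp
  225 − 150 = 75 bp
  304 − 225 = 79 bp
  337 − 304 = 33 bp
  562 − 337 = 225 bp
Sorted largest to smallest: 225, 82, 79, 75, 39, 33, 29 bp.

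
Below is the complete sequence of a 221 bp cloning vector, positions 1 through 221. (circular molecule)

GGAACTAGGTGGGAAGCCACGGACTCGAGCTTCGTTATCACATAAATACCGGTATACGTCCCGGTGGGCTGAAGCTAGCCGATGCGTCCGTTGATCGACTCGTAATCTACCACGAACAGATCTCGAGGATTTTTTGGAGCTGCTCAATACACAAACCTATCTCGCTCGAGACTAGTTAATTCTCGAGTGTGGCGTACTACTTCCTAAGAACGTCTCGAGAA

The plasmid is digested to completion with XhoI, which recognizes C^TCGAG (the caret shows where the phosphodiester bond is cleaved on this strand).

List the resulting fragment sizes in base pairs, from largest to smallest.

98, 43, 32, 31, 17 bp

XhoI sites (CTCGAG) start at positions 24, 122, 165, 182, 214.
XhoI cuts after the first base of each site, so after positions 24, 122, 165, 182, 214.
Circular molecule, 5 cuts → 5 fragments:
  25–122 → 98 bp
  123–165 → 43 bp
  166–182 → 17 bp
  183–214 → 32 bp
  215–221 then 1–24 → 7 + 24 = 31 bp
Sorted largest to smallest: 98, 43, 32, 31, 17 bp.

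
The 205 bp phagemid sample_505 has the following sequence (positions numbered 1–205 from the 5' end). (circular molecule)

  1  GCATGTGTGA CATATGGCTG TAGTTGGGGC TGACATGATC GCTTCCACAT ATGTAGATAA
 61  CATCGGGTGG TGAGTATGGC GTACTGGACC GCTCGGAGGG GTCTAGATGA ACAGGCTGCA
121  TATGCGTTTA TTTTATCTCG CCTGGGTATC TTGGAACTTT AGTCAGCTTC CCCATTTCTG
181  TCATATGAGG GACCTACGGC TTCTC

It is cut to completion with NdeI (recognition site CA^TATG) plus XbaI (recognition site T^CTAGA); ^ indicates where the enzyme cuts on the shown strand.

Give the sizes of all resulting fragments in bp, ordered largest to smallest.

NdeI sites (CATATG) start at positions 11, 48, 119, 182.
NdeI cuts after base 2 of each site, so after positions 12, 49, 120, 183.
The XbaI site (TCTAGA) starts at position 102.
XbaI cuts after the first base of each site, so after position 102.
Combined cut positions: 12, 49, 102, 120, 183.
Circular molecule, 5 cuts → 5 fragments:
  13–49 → 37 bp
  50–102 → 53 bp
  103–120 → 18 bp
  121–183 → 63 bp
  184–205 then 1–12 → 22 + 12 = 34 bp
Sorted largest to smallest: 63, 53, 37, 34, 18 bp.

63, 53, 37, 34, 18 bp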